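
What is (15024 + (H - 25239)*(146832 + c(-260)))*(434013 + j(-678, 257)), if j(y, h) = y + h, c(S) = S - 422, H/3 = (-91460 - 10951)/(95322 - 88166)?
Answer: -2866150173626974788/1789 ≈ -1.6021e+15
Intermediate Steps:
H = -307233/7156 (H = 3*((-91460 - 10951)/(95322 - 88166)) = 3*(-102411/7156) = -307233/7156 ≈ -42.934)
c(S) = -422 + S
j(y, h) = h + y
(15024 + (H - 25239)*(146832 + c(-260)))*(434013 + j(-678, 257)) = (15024 + (-307233/7156 - 25239)*(146832 + (-422 - 260)))*(434013 + (257 - 678)) = (15024 - 180917517*(146832 - 682)/7156)*(434013 - 421) = (15024 - 180917517/7156*146150)*433592 = (15024 - 13220547554775/3578)*433592 = -13220493798903/3578*433592 = -2866150173626974788/1789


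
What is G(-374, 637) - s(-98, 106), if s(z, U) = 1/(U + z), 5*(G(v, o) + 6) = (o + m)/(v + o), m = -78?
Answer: -59963/10520 ≈ -5.6999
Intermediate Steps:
G(v, o) = -6 + (-78 + o)/(5*(o + v)) (G(v, o) = -6 + ((o - 78)/(v + o))/5 = -6 + ((-78 + o)/(o + v))/5 = -6 + (-78 + o)/(5*(o + v)))
G(-374, 637) - s(-98, 106) = (-78 - 30*(-374) - 29*637)/(5*(637 - 374)) - 1/(106 - 98) = (⅕)*(-78 + 11220 - 18473)/263 - 1/8 = (⅕)*(1/263)*(-7331) - 1*⅛ = -7331/1315 - ⅛ = -59963/10520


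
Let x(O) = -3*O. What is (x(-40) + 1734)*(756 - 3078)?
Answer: -4304988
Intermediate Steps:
(x(-40) + 1734)*(756 - 3078) = (-3*(-40) + 1734)*(756 - 3078) = (120 + 1734)*(-2322) = 1854*(-2322) = -4304988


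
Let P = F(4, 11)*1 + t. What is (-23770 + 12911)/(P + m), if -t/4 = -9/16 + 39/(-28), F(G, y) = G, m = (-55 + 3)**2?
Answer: -304052/76043 ≈ -3.9984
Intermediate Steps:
m = 2704 (m = (-52)**2 = 2704)
t = 219/28 (t = -4*(-9/16 + 39/(-28)) = -4*(-9*1/16 + 39*(-1/28)) = -4*(-9/16 - 39/28) = -4*(-219/112) = 219/28 ≈ 7.8214)
P = 331/28 (P = 4*1 + 219/28 = 4 + 219/28 = 331/28 ≈ 11.821)
(-23770 + 12911)/(P + m) = (-23770 + 12911)/(331/28 + 2704) = -10859/76043/28 = -10859*28/76043 = -304052/76043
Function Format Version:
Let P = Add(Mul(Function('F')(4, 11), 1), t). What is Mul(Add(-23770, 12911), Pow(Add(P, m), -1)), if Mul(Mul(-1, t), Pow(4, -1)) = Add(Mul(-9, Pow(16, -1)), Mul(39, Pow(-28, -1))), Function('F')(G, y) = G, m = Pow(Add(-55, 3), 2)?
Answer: Rational(-304052, 76043) ≈ -3.9984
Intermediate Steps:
m = 2704 (m = Pow(-52, 2) = 2704)
t = Rational(219, 28) (t = Mul(-4, Add(Mul(-9, Pow(16, -1)), Mul(39, Pow(-28, -1)))) = Mul(-4, Add(Mul(-9, Rational(1, 16)), Mul(39, Rational(-1, 28)))) = Mul(-4, Add(Rational(-9, 16), Rational(-39, 28))) = Mul(-4, Rational(-219, 112)) = Rational(219, 28) ≈ 7.8214)
P = Rational(331, 28) (P = Add(Mul(4, 1), Rational(219, 28)) = Add(4, Rational(219, 28)) = Rational(331, 28) ≈ 11.821)
Mul(Add(-23770, 12911), Pow(Add(P, m), -1)) = Mul(Add(-23770, 12911), Pow(Add(Rational(331, 28), 2704), -1)) = Mul(-10859, Pow(Rational(76043, 28), -1)) = Mul(-10859, Rational(28, 76043)) = Rational(-304052, 76043)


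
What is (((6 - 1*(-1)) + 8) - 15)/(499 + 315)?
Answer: 0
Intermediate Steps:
(((6 - 1*(-1)) + 8) - 15)/(499 + 315) = (((6 + 1) + 8) - 15)/814 = ((7 + 8) - 15)/814 = (15 - 15)/814 = (1/814)*0 = 0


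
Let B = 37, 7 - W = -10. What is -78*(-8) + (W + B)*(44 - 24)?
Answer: 1704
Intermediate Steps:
W = 17 (W = 7 - 1*(-10) = 7 + 10 = 17)
-78*(-8) + (W + B)*(44 - 24) = -78*(-8) + (17 + 37)*(44 - 24) = 624 + 54*20 = 624 + 1080 = 1704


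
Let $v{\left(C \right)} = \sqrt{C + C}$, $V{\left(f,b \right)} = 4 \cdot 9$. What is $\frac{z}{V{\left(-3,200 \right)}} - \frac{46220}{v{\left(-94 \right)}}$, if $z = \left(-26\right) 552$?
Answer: $- \frac{1196}{3} + \frac{23110 i \sqrt{47}}{47} \approx -398.67 + 3370.9 i$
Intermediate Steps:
$V{\left(f,b \right)} = 36$
$z = -14352$
$v{\left(C \right)} = \sqrt{2} \sqrt{C}$ ($v{\left(C \right)} = \sqrt{2 C} = \sqrt{2} \sqrt{C}$)
$\frac{z}{V{\left(-3,200 \right)}} - \frac{46220}{v{\left(-94 \right)}} = - \frac{14352}{36} - \frac{46220}{\sqrt{2} \sqrt{-94}} = \left(-14352\right) \frac{1}{36} - \frac{46220}{\sqrt{2} i \sqrt{94}} = - \frac{1196}{3} - \frac{46220}{2 i \sqrt{47}} = - \frac{1196}{3} - 46220 \left(- \frac{i \sqrt{47}}{94}\right) = - \frac{1196}{3} + \frac{23110 i \sqrt{47}}{47}$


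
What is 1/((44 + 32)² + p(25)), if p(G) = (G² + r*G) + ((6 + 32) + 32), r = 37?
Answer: 1/7396 ≈ 0.00013521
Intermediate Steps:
p(G) = 70 + G² + 37*G (p(G) = (G² + 37*G) + ((6 + 32) + 32) = (G² + 37*G) + (38 + 32) = (G² + 37*G) + 70 = 70 + G² + 37*G)
1/((44 + 32)² + p(25)) = 1/((44 + 32)² + (70 + 25² + 37*25)) = 1/(76² + (70 + 625 + 925)) = 1/(5776 + 1620) = 1/7396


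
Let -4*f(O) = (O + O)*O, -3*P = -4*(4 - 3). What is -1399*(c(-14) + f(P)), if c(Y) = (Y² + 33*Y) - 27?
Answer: 3700355/9 ≈ 4.1115e+5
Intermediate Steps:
c(Y) = -27 + Y² + 33*Y
P = 4/3 (P = -(-4)*(4 - 3)/3 = -(-4)/3 = -⅓*(-4) = 4/3 ≈ 1.3333)
f(O) = -O²/2 (f(O) = -(O + O)*O/4 = -2*O*O/4 = -O²/2)
-1399*(c(-14) + f(P)) = -1399*((-27 + (-14)² + 33*(-14)) - (4/3)²/2) = -1399*((-27 + 196 - 462) - ½*16/9) = -1399*(-293 - 8/9) = -1399*(-2645/9) = 3700355/9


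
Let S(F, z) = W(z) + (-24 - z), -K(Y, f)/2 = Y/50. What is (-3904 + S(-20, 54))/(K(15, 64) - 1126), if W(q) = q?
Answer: 19640/5633 ≈ 3.4866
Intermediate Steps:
K(Y, f) = -Y/25 (K(Y, f) = -2*Y/50 = -Y/25)
S(F, z) = -24 (S(F, z) = z + (-24 - z) = -24)
(-3904 + S(-20, 54))/(K(15, 64) - 1126) = (-3904 - 24)/(-1/25*15 - 1126) = -3928/(-3/5 - 1126) = -3928/(-5633/5) = -3928*(-5/5633) = 19640/5633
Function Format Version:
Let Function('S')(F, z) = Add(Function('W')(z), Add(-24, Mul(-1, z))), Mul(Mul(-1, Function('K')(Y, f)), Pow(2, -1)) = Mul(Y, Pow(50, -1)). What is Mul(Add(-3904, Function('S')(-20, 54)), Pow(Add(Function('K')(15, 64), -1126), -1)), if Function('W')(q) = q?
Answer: Rational(19640, 5633) ≈ 3.4866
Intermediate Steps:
Function('K')(Y, f) = Mul(Rational(-1, 25), Y) (Function('K')(Y, f) = Mul(-2, Mul(Y, Pow(50, -1))) = Mul(-2, Mul(Y, Rational(1, 50))) = Mul(-2, Mul(Rational(1, 50), Y)) = Mul(Rational(-1, 25), Y))
Function('S')(F, z) = -24 (Function('S')(F, z) = Add(z, Add(-24, Mul(-1, z))) = -24)
Mul(Add(-3904, Function('S')(-20, 54)), Pow(Add(Function('K')(15, 64), -1126), -1)) = Mul(Add(-3904, -24), Pow(Add(Mul(Rational(-1, 25), 15), -1126), -1)) = Mul(-3928, Pow(Add(Rational(-3, 5), -1126), -1)) = Mul(-3928, Pow(Rational(-5633, 5), -1)) = Mul(-3928, Rational(-5, 5633)) = Rational(19640, 5633)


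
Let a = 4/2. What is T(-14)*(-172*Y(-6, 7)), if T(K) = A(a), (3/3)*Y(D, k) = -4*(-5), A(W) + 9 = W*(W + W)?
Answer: 3440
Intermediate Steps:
a = 2 (a = 4*(½) = 2)
A(W) = -9 + 2*W² (A(W) = -9 + W*(W + W) = -9 + W*(2*W) = -9 + 2*W²)
Y(D, k) = 20 (Y(D, k) = -4*(-5) = 20)
T(K) = -1 (T(K) = -9 + 2*2² = -9 + 2*4 = -9 + 8 = -1)
T(-14)*(-172*Y(-6, 7)) = -(-172)*20 = -1*(-3440) = 3440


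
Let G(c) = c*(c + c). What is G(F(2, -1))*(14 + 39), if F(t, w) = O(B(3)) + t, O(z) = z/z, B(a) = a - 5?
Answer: 954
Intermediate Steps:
B(a) = -5 + a
O(z) = 1
F(t, w) = 1 + t
G(c) = 2*c**2 (G(c) = c*(2*c) = 2*c**2)
G(F(2, -1))*(14 + 39) = (2*(1 + 2)**2)*(14 + 39) = (2*3**2)*53 = (2*9)*53 = 18*53 = 954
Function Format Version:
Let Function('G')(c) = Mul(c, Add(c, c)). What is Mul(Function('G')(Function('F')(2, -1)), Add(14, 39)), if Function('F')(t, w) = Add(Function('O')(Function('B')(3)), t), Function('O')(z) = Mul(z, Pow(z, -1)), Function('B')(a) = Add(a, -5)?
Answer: 954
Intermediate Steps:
Function('B')(a) = Add(-5, a)
Function('O')(z) = 1
Function('F')(t, w) = Add(1, t)
Function('G')(c) = Mul(2, Pow(c, 2)) (Function('G')(c) = Mul(c, Mul(2, c)) = Mul(2, Pow(c, 2)))
Mul(Function('G')(Function('F')(2, -1)), Add(14, 39)) = Mul(Mul(2, Pow(Add(1, 2), 2)), Add(14, 39)) = Mul(Mul(2, Pow(3, 2)), 53) = Mul(Mul(2, 9), 53) = Mul(18, 53) = 954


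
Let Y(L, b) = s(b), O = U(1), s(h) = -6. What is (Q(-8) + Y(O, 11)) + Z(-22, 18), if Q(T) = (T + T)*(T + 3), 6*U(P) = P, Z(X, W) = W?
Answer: 92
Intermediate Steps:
U(P) = P/6
O = 1/6 (O = (1/6)*1 = 1/6 ≈ 0.16667)
Q(T) = 2*T*(3 + T) (Q(T) = (2*T)*(3 + T) = 2*T*(3 + T))
Y(L, b) = -6
(Q(-8) + Y(O, 11)) + Z(-22, 18) = (2*(-8)*(3 - 8) - 6) + 18 = (2*(-8)*(-5) - 6) + 18 = (80 - 6) + 18 = 74 + 18 = 92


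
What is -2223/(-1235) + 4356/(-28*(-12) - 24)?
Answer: 2049/130 ≈ 15.762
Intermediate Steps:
-2223/(-1235) + 4356/(-28*(-12) - 24) = -2223*(-1/1235) + 4356/(336 - 24) = 9/5 + 4356/312 = 9/5 + 4356*(1/312) = 9/5 + 363/26 = 2049/130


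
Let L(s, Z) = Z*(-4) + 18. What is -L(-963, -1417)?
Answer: -5686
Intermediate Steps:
L(s, Z) = 18 - 4*Z (L(s, Z) = -4*Z + 18 = 18 - 4*Z)
-L(-963, -1417) = -(18 - 4*(-1417)) = -(18 + 5668) = -1*5686 = -5686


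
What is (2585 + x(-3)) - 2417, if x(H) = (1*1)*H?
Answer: 165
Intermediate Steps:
x(H) = H (x(H) = 1*H = H)
(2585 + x(-3)) - 2417 = (2585 - 3) - 2417 = 2582 - 2417 = 165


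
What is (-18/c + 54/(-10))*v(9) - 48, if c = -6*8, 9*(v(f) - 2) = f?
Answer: -2523/40 ≈ -63.075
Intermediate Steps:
v(f) = 2 + f/9
c = -48
(-18/c + 54/(-10))*v(9) - 48 = (-18/(-48) + 54/(-10))*(2 + (1/9)*9) - 48 = (-18*(-1/48) + 54*(-1/10))*(2 + 1) - 48 = (3/8 - 27/5)*3 - 48 = -201/40*3 - 48 = -603/40 - 48 = -2523/40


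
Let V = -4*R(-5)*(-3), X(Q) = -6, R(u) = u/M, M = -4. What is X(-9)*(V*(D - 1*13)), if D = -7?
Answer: 1800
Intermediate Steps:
R(u) = -u/4 (R(u) = u/(-4) = u*(-1/4) = -u/4)
V = 15 (V = -(-1)*(-5)*(-3) = -4*5/4*(-3) = -5*(-3) = 15)
X(-9)*(V*(D - 1*13)) = -90*(-7 - 1*13) = -90*(-7 - 13) = -90*(-20) = -6*(-300) = 1800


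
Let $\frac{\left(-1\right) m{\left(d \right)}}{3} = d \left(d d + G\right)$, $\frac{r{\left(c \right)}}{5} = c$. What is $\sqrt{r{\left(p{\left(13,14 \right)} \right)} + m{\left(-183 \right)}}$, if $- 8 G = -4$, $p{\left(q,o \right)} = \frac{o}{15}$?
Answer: $\frac{\sqrt{661886646}}{6} \approx 4287.9$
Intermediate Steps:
$p{\left(q,o \right)} = \frac{o}{15}$ ($p{\left(q,o \right)} = o \frac{1}{15} = \frac{o}{15}$)
$r{\left(c \right)} = 5 c$
$G = \frac{1}{2}$ ($G = \left(- \frac{1}{8}\right) \left(-4\right) = \frac{1}{2} \approx 0.5$)
$m{\left(d \right)} = - 3 d \left(\frac{1}{2} + d^{2}\right)$ ($m{\left(d \right)} = - 3 d \left(d d + \frac{1}{2}\right) = - 3 d \left(d^{2} + \frac{1}{2}\right) = - 3 d \left(\frac{1}{2} + d^{2}\right)$)
$\sqrt{r{\left(p{\left(13,14 \right)} \right)} + m{\left(-183 \right)}} = \sqrt{5 \cdot \frac{1}{15} \cdot 14 - - 549 \left(\frac{1}{2} + \left(-183\right)^{2}\right)} = \sqrt{5 \cdot \frac{14}{15} - - 549 \left(\frac{1}{2} + 33489\right)} = \sqrt{\frac{14}{3} - \left(-549\right) \frac{66979}{2}} = \sqrt{\frac{14}{3} + \frac{36771471}{2}} = \sqrt{\frac{110314441}{6}} = \frac{\sqrt{661886646}}{6}$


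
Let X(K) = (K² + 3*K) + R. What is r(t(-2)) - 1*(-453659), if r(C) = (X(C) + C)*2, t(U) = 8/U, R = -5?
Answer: 453649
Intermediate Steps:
X(K) = -5 + K² + 3*K (X(K) = (K² + 3*K) - 5 = -5 + K² + 3*K)
r(C) = -10 + 2*C² + 8*C (r(C) = ((-5 + C² + 3*C) + C)*2 = (-5 + C² + 4*C)*2 = -10 + 2*C² + 8*C)
r(t(-2)) - 1*(-453659) = (-10 + 2*(8/(-2))² + 8*(8/(-2))) - 1*(-453659) = (-10 + 2*(8*(-½))² + 8*(8*(-½))) + 453659 = (-10 + 2*(-4)² + 8*(-4)) + 453659 = (-10 + 2*16 - 32) + 453659 = (-10 + 32 - 32) + 453659 = -10 + 453659 = 453649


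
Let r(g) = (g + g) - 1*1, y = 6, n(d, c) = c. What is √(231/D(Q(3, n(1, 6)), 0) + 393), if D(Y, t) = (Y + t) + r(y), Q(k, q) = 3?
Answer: 3*√182/2 ≈ 20.236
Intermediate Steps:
r(g) = -1 + 2*g (r(g) = 2*g - 1 = -1 + 2*g)
D(Y, t) = 11 + Y + t (D(Y, t) = (Y + t) + (-1 + 2*6) = (Y + t) + (-1 + 12) = (Y + t) + 11 = 11 + Y + t)
√(231/D(Q(3, n(1, 6)), 0) + 393) = √(231/(11 + 3 + 0) + 393) = √(231/14 + 393) = √(231*(1/14) + 393) = √(33/2 + 393) = √(819/2) = 3*√182/2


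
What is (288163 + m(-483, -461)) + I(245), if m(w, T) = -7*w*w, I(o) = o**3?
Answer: 13361265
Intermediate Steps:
m(w, T) = -7*w**2
(288163 + m(-483, -461)) + I(245) = (288163 - 7*(-483)**2) + 245**3 = (288163 - 7*233289) + 14706125 = (288163 - 1633023) + 14706125 = -1344860 + 14706125 = 13361265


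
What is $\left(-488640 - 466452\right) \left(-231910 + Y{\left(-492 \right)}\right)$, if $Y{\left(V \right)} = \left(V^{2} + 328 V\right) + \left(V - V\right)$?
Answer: $144430922424$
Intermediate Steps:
$Y{\left(V \right)} = V^{2} + 328 V$ ($Y{\left(V \right)} = \left(V^{2} + 328 V\right) + 0 = V^{2} + 328 V$)
$\left(-488640 - 466452\right) \left(-231910 + Y{\left(-492 \right)}\right) = \left(-488640 - 466452\right) \left(-231910 - 492 \left(328 - 492\right)\right) = - 955092 \left(-231910 - -80688\right) = - 955092 \left(-231910 + 80688\right) = \left(-955092\right) \left(-151222\right) = 144430922424$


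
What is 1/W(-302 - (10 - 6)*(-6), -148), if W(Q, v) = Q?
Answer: -1/278 ≈ -0.0035971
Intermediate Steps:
1/W(-302 - (10 - 6)*(-6), -148) = 1/(-302 - (10 - 6)*(-6)) = 1/(-302 - 4*(-6)) = 1/(-302 - 1*(-24)) = 1/(-302 + 24) = 1/(-278) = -1/278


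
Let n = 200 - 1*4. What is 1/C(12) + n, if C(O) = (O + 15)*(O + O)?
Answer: 127009/648 ≈ 196.00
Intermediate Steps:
C(O) = 2*O*(15 + O) (C(O) = (15 + O)*(2*O) = 2*O*(15 + O))
n = 196 (n = 200 - 4 = 196)
1/C(12) + n = 1/(2*12*(15 + 12)) + 196 = 1/(2*12*27) + 196 = 1/648 + 196 = 127009/648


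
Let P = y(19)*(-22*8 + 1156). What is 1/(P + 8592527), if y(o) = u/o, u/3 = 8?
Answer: 19/163281533 ≈ 1.1636e-7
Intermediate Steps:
u = 24 (u = 3*8 = 24)
y(o) = 24/o
P = 23520/19 (P = (24/19)*(-22*8 + 1156) = (24*(1/19))*(-176 + 1156) = (24/19)*980 = 23520/19 ≈ 1237.9)
1/(P + 8592527) = 1/(23520/19 + 8592527) = 1/(163281533/19) = 19/163281533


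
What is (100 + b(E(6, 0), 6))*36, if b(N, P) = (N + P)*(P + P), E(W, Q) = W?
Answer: 8784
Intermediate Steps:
b(N, P) = 2*P*(N + P) (b(N, P) = (N + P)*(2*P) = 2*P*(N + P))
(100 + b(E(6, 0), 6))*36 = (100 + 2*6*(6 + 6))*36 = (100 + 2*6*12)*36 = (100 + 144)*36 = 244*36 = 8784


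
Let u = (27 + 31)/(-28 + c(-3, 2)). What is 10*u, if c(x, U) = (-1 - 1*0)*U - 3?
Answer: -580/33 ≈ -17.576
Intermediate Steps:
c(x, U) = -3 - U (c(x, U) = (-1 + 0)*U - 3 = -U - 3 = -3 - U)
u = -58/33 (u = (27 + 31)/(-28 + (-3 - 1*2)) = 58/(-28 + (-3 - 2)) = 58/(-28 - 5) = 58/(-33) = 58*(-1/33) = -58/33 ≈ -1.7576)
10*u = 10*(-58/33) = -580/33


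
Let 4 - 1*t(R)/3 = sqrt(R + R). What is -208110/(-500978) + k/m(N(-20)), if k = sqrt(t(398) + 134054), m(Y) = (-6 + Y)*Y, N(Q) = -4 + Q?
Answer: 104055/250489 + sqrt(134066 - 6*sqrt(199))/720 ≈ 0.92379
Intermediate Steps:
m(Y) = Y*(-6 + Y)
t(R) = 12 - 3*sqrt(2)*sqrt(R) (t(R) = 12 - 3*sqrt(R + R) = 12 - 3*sqrt(2)*sqrt(R))
k = sqrt(134066 - 6*sqrt(199)) (k = sqrt((12 - 3*sqrt(2)*sqrt(398)) + 134054) = sqrt((12 - 6*sqrt(199)) + 134054) = sqrt(134066 - 6*sqrt(199)) ≈ 366.03)
-208110/(-500978) + k/m(N(-20)) = -208110/(-500978) + sqrt(134066 - 6*sqrt(199))/(((-4 - 20)*(-6 + (-4 - 20)))) = -208110*(-1/500978) + sqrt(134066 - 6*sqrt(199))/((-24*(-6 - 24))) = 104055/250489 + sqrt(134066 - 6*sqrt(199))/((-24*(-30))) = 104055/250489 + sqrt(134066 - 6*sqrt(199))/720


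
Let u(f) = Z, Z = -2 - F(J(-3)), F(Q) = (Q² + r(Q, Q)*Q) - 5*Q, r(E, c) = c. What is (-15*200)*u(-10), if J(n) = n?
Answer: 105000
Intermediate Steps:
F(Q) = -5*Q + 2*Q² (F(Q) = (Q² + Q*Q) - 5*Q = (Q² + Q²) - 5*Q = 2*Q² - 5*Q = -5*Q + 2*Q²)
Z = -35 (Z = -2 - (-3)*(-5 + 2*(-3)) = -2 - (-3)*(-5 - 6) = -2 - (-3)*(-11) = -2 - 1*33 = -2 - 33 = -35)
u(f) = -35
(-15*200)*u(-10) = -15*200*(-35) = -3000*(-35) = 105000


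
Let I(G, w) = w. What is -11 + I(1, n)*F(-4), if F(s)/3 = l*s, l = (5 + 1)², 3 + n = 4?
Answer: -443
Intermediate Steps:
n = 1 (n = -3 + 4 = 1)
l = 36 (l = 6² = 36)
F(s) = 108*s (F(s) = 3*(36*s) = 108*s)
-11 + I(1, n)*F(-4) = -11 + 1*(108*(-4)) = -11 + 1*(-432) = -11 - 432 = -443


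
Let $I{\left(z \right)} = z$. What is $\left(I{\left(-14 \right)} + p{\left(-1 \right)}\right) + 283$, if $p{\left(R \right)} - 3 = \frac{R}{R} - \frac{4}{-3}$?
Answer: $\frac{823}{3} \approx 274.33$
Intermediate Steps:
$p{\left(R \right)} = \frac{16}{3}$ ($p{\left(R \right)} = 3 + \left(\frac{R}{R} - \frac{4}{-3}\right) = 3 + \left(1 - - \frac{4}{3}\right) = 3 + \left(1 + \frac{4}{3}\right) = 3 + \frac{7}{3} = \frac{16}{3}$)
$\left(I{\left(-14 \right)} + p{\left(-1 \right)}\right) + 283 = \left(-14 + \frac{16}{3}\right) + 283 = - \frac{26}{3} + 283 = \frac{823}{3}$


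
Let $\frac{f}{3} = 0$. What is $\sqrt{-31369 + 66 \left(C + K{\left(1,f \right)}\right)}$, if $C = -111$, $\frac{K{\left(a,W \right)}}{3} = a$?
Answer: $i \sqrt{38497} \approx 196.21 i$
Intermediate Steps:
$f = 0$ ($f = 3 \cdot 0 = 0$)
$K{\left(a,W \right)} = 3 a$
$\sqrt{-31369 + 66 \left(C + K{\left(1,f \right)}\right)} = \sqrt{-31369 + 66 \left(-111 + 3 \cdot 1\right)} = \sqrt{-31369 + 66 \left(-111 + 3\right)} = \sqrt{-31369 + 66 \left(-108\right)} = \sqrt{-31369 - 7128} = \sqrt{-38497} = i \sqrt{38497}$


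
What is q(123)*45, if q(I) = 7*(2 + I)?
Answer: 39375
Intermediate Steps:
q(I) = 14 + 7*I
q(123)*45 = (14 + 7*123)*45 = (14 + 861)*45 = 875*45 = 39375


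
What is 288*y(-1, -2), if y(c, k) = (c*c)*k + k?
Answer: -1152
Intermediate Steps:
y(c, k) = k + k*c² (y(c, k) = c²*k + k = k*c² + k = k + k*c²)
288*y(-1, -2) = 288*(-2*(1 + (-1)²)) = 288*(-2*(1 + 1)) = 288*(-2*2) = 288*(-4) = -1152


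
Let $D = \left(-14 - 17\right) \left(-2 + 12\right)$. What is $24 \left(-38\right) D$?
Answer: $282720$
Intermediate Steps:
$D = -310$ ($D = \left(-31\right) 10 = -310$)
$24 \left(-38\right) D = 24 \left(-38\right) \left(-310\right) = \left(-912\right) \left(-310\right) = 282720$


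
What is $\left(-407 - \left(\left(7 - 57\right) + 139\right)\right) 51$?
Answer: $-25296$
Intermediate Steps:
$\left(-407 - \left(\left(7 - 57\right) + 139\right)\right) 51 = \left(-407 - \left(-50 + 139\right)\right) 51 = \left(-407 - 89\right) 51 = \left(-496\right) 51 = -25296$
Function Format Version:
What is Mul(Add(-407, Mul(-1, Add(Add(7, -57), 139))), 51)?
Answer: -25296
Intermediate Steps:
Mul(Add(-407, Mul(-1, Add(Add(7, -57), 139))), 51) = Mul(Add(-407, Mul(-1, Add(-50, 139))), 51) = Mul(Add(-407, Mul(-1, 89)), 51) = Mul(Add(-407, -89), 51) = Mul(-496, 51) = -25296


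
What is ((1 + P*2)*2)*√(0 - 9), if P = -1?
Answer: -6*I ≈ -6.0*I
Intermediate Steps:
((1 + P*2)*2)*√(0 - 9) = ((1 - 1*2)*2)*√(0 - 9) = ((1 - 2)*2)*√(-9) = (-1*2)*(3*I) = -6*I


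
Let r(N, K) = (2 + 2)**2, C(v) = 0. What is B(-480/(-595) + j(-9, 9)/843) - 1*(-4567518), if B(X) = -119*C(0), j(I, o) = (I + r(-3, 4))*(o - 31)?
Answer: 4567518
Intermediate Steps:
r(N, K) = 16 (r(N, K) = 4**2 = 16)
j(I, o) = (-31 + o)*(16 + I) (j(I, o) = (I + 16)*(o - 31) = (16 + I)*(-31 + o) = (-31 + o)*(16 + I))
B(X) = 0 (B(X) = -119*0 = 0)
B(-480/(-595) + j(-9, 9)/843) - 1*(-4567518) = 0 - 1*(-4567518) = 0 + 4567518 = 4567518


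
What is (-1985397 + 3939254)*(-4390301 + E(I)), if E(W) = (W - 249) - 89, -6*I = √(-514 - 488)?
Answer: -8578680744623 - 1953857*I*√1002/6 ≈ -8.5787e+12 - 1.0308e+7*I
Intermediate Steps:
I = -I*√1002/6 (I = -√(-514 - 488)/6 = -I*√1002/6 ≈ -5.2757*I)
E(W) = -338 + W (E(W) = (-249 + W) - 89 = -338 + W)
(-1985397 + 3939254)*(-4390301 + E(I)) = (-1985397 + 3939254)*(-4390301 + (-338 - I*√1002/6)) = 1953857*(-4390639 - I*√1002/6) = -8578680744623 - 1953857*I*√1002/6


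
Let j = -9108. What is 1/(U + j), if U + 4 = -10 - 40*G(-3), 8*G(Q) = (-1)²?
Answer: -1/9127 ≈ -0.00010956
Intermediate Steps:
G(Q) = ⅛ (G(Q) = (⅛)*(-1)² = (⅛)*1 = ⅛)
U = -19 (U = -4 + (-10 - 40*⅛) = -4 + (-10 - 5) = -4 - 15 = -19)
1/(U + j) = 1/(-19 - 9108) = 1/(-9127) = -1/9127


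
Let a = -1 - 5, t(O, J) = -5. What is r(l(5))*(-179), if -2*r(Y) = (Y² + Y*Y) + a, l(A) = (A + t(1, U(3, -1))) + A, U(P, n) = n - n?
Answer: 3938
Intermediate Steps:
U(P, n) = 0
a = -6
l(A) = -5 + 2*A (l(A) = (A - 5) + A = (-5 + A) + A = -5 + 2*A)
r(Y) = 3 - Y² (r(Y) = -((Y² + Y*Y) - 6)/2 = -((Y² + Y²) - 6)/2 = -(2*Y² - 6)/2 = -(-6 + 2*Y²)/2 = 3 - Y²)
r(l(5))*(-179) = (3 - (-5 + 2*5)²)*(-179) = (3 - (-5 + 10)²)*(-179) = (3 - 1*5²)*(-179) = (3 - 1*25)*(-179) = (3 - 25)*(-179) = -22*(-179) = 3938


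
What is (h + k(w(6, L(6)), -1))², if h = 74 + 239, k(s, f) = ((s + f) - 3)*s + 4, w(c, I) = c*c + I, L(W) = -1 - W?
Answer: 1085764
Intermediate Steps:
w(c, I) = I + c² (w(c, I) = c² + I = I + c²)
k(s, f) = 4 + s*(-3 + f + s) (k(s, f) = ((f + s) - 3)*s + 4 = (-3 + f + s)*s + 4 = s*(-3 + f + s) + 4 = 4 + s*(-3 + f + s))
h = 313
(h + k(w(6, L(6)), -1))² = (313 + (4 + ((-1 - 1*6) + 6²)² - 3*((-1 - 1*6) + 6²) - ((-1 - 1*6) + 6²)))² = (313 + (4 + ((-1 - 6) + 36)² - 3*((-1 - 6) + 36) - ((-1 - 6) + 36)))² = (313 + (4 + (-7 + 36)² - 3*(-7 + 36) - (-7 + 36)))² = (313 + (4 + 29² - 3*29 - 1*29))² = (313 + (4 + 841 - 87 - 29))² = (313 + 729)² = 1042² = 1085764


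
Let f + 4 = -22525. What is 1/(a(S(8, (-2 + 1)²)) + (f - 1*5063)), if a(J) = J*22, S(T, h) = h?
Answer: -1/27570 ≈ -3.6271e-5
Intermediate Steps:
f = -22529 (f = -4 - 22525 = -22529)
a(J) = 22*J
1/(a(S(8, (-2 + 1)²)) + (f - 1*5063)) = 1/(22*(-2 + 1)² + (-22529 - 1*5063)) = 1/(22*(-1)² + (-22529 - 5063)) = 1/(22*1 - 27592) = 1/(22 - 27592) = 1/(-27570) = -1/27570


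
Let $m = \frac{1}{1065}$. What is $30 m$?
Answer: $\frac{2}{71} \approx 0.028169$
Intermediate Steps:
$m = \frac{1}{1065} \approx 0.00093897$
$30 m = 30 \cdot \frac{1}{1065} = \frac{2}{71}$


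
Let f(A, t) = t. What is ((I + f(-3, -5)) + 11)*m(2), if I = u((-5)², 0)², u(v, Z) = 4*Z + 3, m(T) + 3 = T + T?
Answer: 15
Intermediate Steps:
m(T) = -3 + 2*T (m(T) = -3 + (T + T) = -3 + 2*T)
u(v, Z) = 3 + 4*Z
I = 9 (I = (3 + 4*0)² = (3 + 0)² = 3² = 9)
((I + f(-3, -5)) + 11)*m(2) = ((9 - 5) + 11)*(-3 + 2*2) = (4 + 11)*(-3 + 4) = 15*1 = 15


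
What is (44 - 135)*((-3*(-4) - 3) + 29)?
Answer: -3458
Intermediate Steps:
(44 - 135)*((-3*(-4) - 3) + 29) = -91*((12 - 3) + 29) = -91*(9 + 29) = -91*38 = -3458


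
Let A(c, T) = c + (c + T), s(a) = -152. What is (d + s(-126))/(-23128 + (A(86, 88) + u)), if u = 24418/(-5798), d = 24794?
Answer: -71437158/66306541 ≈ -1.0774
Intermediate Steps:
u = -12209/2899 (u = 24418*(-1/5798) = -12209/2899 ≈ -4.2114)
A(c, T) = T + 2*c (A(c, T) = c + (T + c) = T + 2*c)
(d + s(-126))/(-23128 + (A(86, 88) + u)) = (24794 - 152)/(-23128 + ((88 + 2*86) - 12209/2899)) = 24642/(-23128 + ((88 + 172) - 12209/2899)) = 24642/(-23128 + (260 - 12209/2899)) = 24642/(-23128 + 741531/2899) = 24642/(-66306541/2899) = 24642*(-2899/66306541) = -71437158/66306541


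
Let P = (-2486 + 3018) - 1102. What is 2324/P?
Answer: -1162/285 ≈ -4.0772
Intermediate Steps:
P = -570 (P = 532 - 1102 = -570)
2324/P = 2324/(-570) = 2324*(-1/570) = -1162/285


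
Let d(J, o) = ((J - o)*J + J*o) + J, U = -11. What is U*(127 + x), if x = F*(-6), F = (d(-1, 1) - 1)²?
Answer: -1331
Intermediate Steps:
d(J, o) = J + J*o + J*(J - o) (d(J, o) = (J*(J - o) + J*o) + J = (J*o + J*(J - o)) + J = J + J*o + J*(J - o))
F = 1 (F = (-(1 - 1) - 1)² = (-1*0 - 1)² = (0 - 1)² = (-1)² = 1)
x = -6 (x = 1*(-6) = -6)
U*(127 + x) = -11*(127 - 6) = -11*121 = -1331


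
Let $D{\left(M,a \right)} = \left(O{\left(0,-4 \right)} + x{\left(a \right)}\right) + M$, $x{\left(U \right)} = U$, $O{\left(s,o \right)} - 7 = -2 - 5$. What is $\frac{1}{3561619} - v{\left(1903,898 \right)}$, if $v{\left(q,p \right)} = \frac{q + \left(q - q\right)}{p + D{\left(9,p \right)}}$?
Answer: $- \frac{6777759152}{6428722295} \approx -1.0543$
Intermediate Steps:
$O{\left(s,o \right)} = 0$ ($O{\left(s,o \right)} = 7 - 7 = 0$)
$D{\left(M,a \right)} = M + a$ ($D{\left(M,a \right)} = \left(0 + a\right) + M = a + M = M + a$)
$v{\left(q,p \right)} = \frac{q}{9 + 2 p}$ ($v{\left(q,p \right)} = \frac{q + \left(q - q\right)}{p + \left(9 + p\right)} = \frac{q + 0}{9 + 2 p} = \frac{q}{9 + 2 p}$)
$\frac{1}{3561619} - v{\left(1903,898 \right)} = \frac{1}{3561619} - \frac{1903}{9 + 2 \cdot 898} = \frac{1}{3561619} - \frac{1903}{9 + 1796} = \frac{1}{3561619} - \frac{1903}{1805} = - \frac{6777759152}{6428722295}$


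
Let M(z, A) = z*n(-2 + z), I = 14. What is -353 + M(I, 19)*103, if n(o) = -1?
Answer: -1795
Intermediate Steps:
M(z, A) = -z (M(z, A) = z*(-1) = -z)
-353 + M(I, 19)*103 = -353 - 1*14*103 = -353 - 14*103 = -353 - 1442 = -1795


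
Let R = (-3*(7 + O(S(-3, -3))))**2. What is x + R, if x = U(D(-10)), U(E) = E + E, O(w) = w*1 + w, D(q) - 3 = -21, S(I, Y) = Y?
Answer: -27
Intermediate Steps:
D(q) = -18 (D(q) = 3 - 21 = -18)
O(w) = 2*w (O(w) = w + w = 2*w)
U(E) = 2*E
R = 9 (R = (-3*(7 + 2*(-3)))**2 = (-3*(7 - 6))**2 = (-3*1)**2 = (-3)**2 = 9)
x = -36 (x = 2*(-18) = -36)
x + R = -36 + 9 = -27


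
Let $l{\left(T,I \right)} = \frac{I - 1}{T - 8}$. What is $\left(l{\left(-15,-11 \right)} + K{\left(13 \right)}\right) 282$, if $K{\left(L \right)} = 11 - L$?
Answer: $- \frac{9588}{23} \approx -416.87$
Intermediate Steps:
$l{\left(T,I \right)} = \frac{-1 + I}{-8 + T}$
$\left(l{\left(-15,-11 \right)} + K{\left(13 \right)}\right) 282 = \left(\frac{-1 - 11}{-8 - 15} + \left(11 - 13\right)\right) 282 = \left(\frac{1}{-23} \left(-12\right) + \left(11 - 13\right)\right) 282 = \left(\left(- \frac{1}{23}\right) \left(-12\right) - 2\right) 282 = \left(\frac{12}{23} - 2\right) 282 = \left(- \frac{34}{23}\right) 282 = - \frac{9588}{23}$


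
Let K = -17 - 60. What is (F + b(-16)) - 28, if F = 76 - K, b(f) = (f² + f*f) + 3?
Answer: 640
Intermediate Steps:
K = -77
b(f) = 3 + 2*f² (b(f) = (f² + f²) + 3 = 2*f² + 3 = 3 + 2*f²)
F = 153 (F = 76 - 1*(-77) = 76 + 77 = 153)
(F + b(-16)) - 28 = (153 + (3 + 2*(-16)²)) - 28 = (153 + (3 + 2*256)) - 28 = (153 + (3 + 512)) - 28 = (153 + 515) - 28 = 668 - 28 = 640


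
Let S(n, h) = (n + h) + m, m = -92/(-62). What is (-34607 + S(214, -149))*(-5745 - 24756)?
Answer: 32659128756/31 ≈ 1.0535e+9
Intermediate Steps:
m = 46/31 (m = -92*(-1/62) = 46/31 ≈ 1.4839)
S(n, h) = 46/31 + h + n (S(n, h) = (n + h) + 46/31 = (h + n) + 46/31 = 46/31 + h + n)
(-34607 + S(214, -149))*(-5745 - 24756) = (-34607 + (46/31 - 149 + 214))*(-5745 - 24756) = (-34607 + 2061/31)*(-30501) = -1070756/31*(-30501) = 32659128756/31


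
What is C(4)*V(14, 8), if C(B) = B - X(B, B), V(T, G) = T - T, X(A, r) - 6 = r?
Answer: 0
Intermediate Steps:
X(A, r) = 6 + r
V(T, G) = 0
C(B) = -6 (C(B) = B - (6 + B) = B + (-6 - B) = -6)
C(4)*V(14, 8) = -6*0 = 0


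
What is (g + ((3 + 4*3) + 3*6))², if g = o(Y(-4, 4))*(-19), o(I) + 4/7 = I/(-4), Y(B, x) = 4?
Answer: 193600/49 ≈ 3951.0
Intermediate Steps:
o(I) = -4/7 - I/4 (o(I) = -4/7 + I/(-4) = -4/7 + I*(-¼) = -4/7 - I/4)
g = 209/7 (g = (-4/7 - ¼*4)*(-19) = (-4/7 - 1)*(-19) = -11/7*(-19) = 209/7 ≈ 29.857)
(g + ((3 + 4*3) + 3*6))² = (209/7 + ((3 + 4*3) + 3*6))² = (209/7 + ((3 + 12) + 18))² = (209/7 + (15 + 18))² = (209/7 + 33)² = (440/7)² = 193600/49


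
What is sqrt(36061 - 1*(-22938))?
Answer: sqrt(58999) ≈ 242.90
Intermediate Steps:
sqrt(36061 - 1*(-22938)) = sqrt(36061 + 22938) = sqrt(58999)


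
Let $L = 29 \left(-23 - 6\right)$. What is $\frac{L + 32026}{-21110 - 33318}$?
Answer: $- \frac{2835}{4948} \approx -0.57296$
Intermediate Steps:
$L = -841$ ($L = 29 \left(-29\right) = -841$)
$\frac{L + 32026}{-21110 - 33318} = \frac{-841 + 32026}{-21110 - 33318} = \frac{31185}{-54428} = 31185 \left(- \frac{1}{54428}\right) = - \frac{2835}{4948}$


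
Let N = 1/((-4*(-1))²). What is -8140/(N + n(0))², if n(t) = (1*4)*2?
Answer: -2083840/16641 ≈ -125.22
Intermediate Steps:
N = 1/16 (N = 1/(4²) = 1/16 ≈ 0.062500)
n(t) = 8 (n(t) = 4*2 = 8)
-8140/(N + n(0))² = -8140/(1/16 + 8)² = -8140/((129/16)²) = -8140/16641/256 = -8140*256/16641 = -2083840/16641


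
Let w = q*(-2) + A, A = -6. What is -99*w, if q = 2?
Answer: 990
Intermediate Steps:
w = -10 (w = 2*(-2) - 6 = -4 - 6 = -10)
-99*w = -99*(-10) = 990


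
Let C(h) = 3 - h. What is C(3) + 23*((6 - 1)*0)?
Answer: 0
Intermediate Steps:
C(3) + 23*((6 - 1)*0) = (3 - 1*3) + 23*((6 - 1)*0) = (3 - 3) + 23*(5*0) = 0 + 23*0 = 0 + 0 = 0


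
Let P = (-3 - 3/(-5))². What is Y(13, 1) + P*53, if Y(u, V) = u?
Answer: 7957/25 ≈ 318.28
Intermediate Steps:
P = 144/25 (P = (-3 - 3*(-⅕))² = (-3 + ⅗)² = (-12/5)² = 144/25 ≈ 5.7600)
Y(13, 1) + P*53 = 13 + (144/25)*53 = 13 + 7632/25 = 7957/25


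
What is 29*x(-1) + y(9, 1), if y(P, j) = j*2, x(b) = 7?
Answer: 205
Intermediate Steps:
y(P, j) = 2*j
29*x(-1) + y(9, 1) = 29*7 + 2*1 = 203 + 2 = 205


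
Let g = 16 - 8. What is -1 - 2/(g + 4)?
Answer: -7/6 ≈ -1.1667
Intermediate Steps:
g = 8
-1 - 2/(g + 4) = -1 - 2/(8 + 4) = -1 - 2/12 = -1 + (1/12)*(-2) = -1 - ⅙ = -7/6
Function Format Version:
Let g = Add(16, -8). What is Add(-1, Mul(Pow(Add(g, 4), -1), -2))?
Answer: Rational(-7, 6) ≈ -1.1667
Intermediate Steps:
g = 8
Add(-1, Mul(Pow(Add(g, 4), -1), -2)) = Add(-1, Mul(Pow(Add(8, 4), -1), -2)) = Add(-1, Mul(Pow(12, -1), -2)) = Add(-1, Mul(Rational(1, 12), -2)) = Add(-1, Rational(-1, 6)) = Rational(-7, 6)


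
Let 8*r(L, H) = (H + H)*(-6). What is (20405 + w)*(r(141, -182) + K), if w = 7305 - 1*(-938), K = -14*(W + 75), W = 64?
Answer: -47928104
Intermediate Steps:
r(L, H) = -3*H/2 (r(L, H) = ((H + H)*(-6))/8 = ((2*H)*(-6))/8 = (-12*H)/8 = -3*H/2)
K = -1946 (K = -14*(64 + 75) = -14*139 = -1946)
w = 8243 (w = 7305 + 938 = 8243)
(20405 + w)*(r(141, -182) + K) = (20405 + 8243)*(-3/2*(-182) - 1946) = 28648*(273 - 1946) = 28648*(-1673) = -47928104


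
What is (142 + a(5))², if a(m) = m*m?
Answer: 27889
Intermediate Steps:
a(m) = m²
(142 + a(5))² = (142 + 5²)² = (142 + 25)² = 167² = 27889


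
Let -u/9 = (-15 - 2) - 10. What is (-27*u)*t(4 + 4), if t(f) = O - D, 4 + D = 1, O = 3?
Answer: -39366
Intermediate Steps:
u = 243 (u = -9*((-15 - 2) - 10) = -9*(-17 - 10) = -9*(-27) = 243)
D = -3 (D = -4 + 1 = -3)
t(f) = 6 (t(f) = 3 - 1*(-3) = 3 + 3 = 6)
(-27*u)*t(4 + 4) = -27*243*6 = -6561*6 = -39366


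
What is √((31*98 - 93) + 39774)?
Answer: √42719 ≈ 206.69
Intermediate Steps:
√((31*98 - 93) + 39774) = √((3038 - 93) + 39774) = √(2945 + 39774) = √42719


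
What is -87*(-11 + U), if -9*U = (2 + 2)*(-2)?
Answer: 2639/3 ≈ 879.67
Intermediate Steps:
U = 8/9 (U = -(2 + 2)*(-2)/9 = -4*(-2)/9 = -1/9*(-8) = 8/9 ≈ 0.88889)
-87*(-11 + U) = -87*(-11 + 8/9) = -87*(-91/9) = 2639/3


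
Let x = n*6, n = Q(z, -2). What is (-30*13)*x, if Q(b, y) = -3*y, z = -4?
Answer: -14040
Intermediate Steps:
n = 6 (n = -3*(-2) = 6)
x = 36 (x = 6*6 = 36)
(-30*13)*x = -30*13*36 = -390*36 = -14040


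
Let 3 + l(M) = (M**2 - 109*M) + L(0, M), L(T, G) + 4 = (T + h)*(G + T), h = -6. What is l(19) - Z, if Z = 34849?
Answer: -36680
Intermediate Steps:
L(T, G) = -4 + (-6 + T)*(G + T) (L(T, G) = -4 + (T - 6)*(G + T) = -4 + (-6 + T)*(G + T))
l(M) = -7 + M**2 - 115*M (l(M) = -3 + ((M**2 - 109*M) + (-4 + 0**2 - 6*M - 6*0 + M*0)) = -3 + ((M**2 - 109*M) + (-4 + 0 - 6*M + 0 + 0)) = -3 + ((M**2 - 109*M) + (-4 - 6*M)) = -3 + (-4 + M**2 - 115*M) = -7 + M**2 - 115*M)
l(19) - Z = (-7 + 19**2 - 115*19) - 1*34849 = (-7 + 361 - 2185) - 34849 = -1831 - 34849 = -36680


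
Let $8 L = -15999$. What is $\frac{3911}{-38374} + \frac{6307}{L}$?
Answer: $- \frac{1998770633}{613945626} \approx -3.2556$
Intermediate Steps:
$L = - \frac{15999}{8}$ ($L = \frac{1}{8} \left(-15999\right) = - \frac{15999}{8} \approx -1999.9$)
$\frac{3911}{-38374} + \frac{6307}{L} = \frac{3911}{-38374} + \frac{6307}{- \frac{15999}{8}} = 3911 \left(- \frac{1}{38374}\right) + 6307 \left(- \frac{8}{15999}\right) = - \frac{3911}{38374} - \frac{50456}{15999} = - \frac{1998770633}{613945626}$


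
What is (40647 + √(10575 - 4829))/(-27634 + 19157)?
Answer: -40647/8477 - 13*√34/8477 ≈ -4.8039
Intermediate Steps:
(40647 + √(10575 - 4829))/(-27634 + 19157) = (40647 + √5746)/(-8477) = (40647 + 13*√34)*(-1/8477) = -40647/8477 - 13*√34/8477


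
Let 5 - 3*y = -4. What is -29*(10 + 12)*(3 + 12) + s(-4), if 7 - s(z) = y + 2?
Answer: -9568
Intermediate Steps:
y = 3 (y = 5/3 - 1/3*(-4) = 5/3 + 4/3 = 3)
s(z) = 2 (s(z) = 7 - (3 + 2) = 7 - 1*5 = 7 - 5 = 2)
-29*(10 + 12)*(3 + 12) + s(-4) = -29*(10 + 12)*(3 + 12) + 2 = -638*15 + 2 = -29*330 + 2 = -9570 + 2 = -9568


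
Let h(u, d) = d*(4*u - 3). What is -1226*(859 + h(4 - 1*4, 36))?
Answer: -920726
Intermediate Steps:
h(u, d) = d*(-3 + 4*u)
-1226*(859 + h(4 - 1*4, 36)) = -1226*(859 + 36*(-3 + 4*(4 - 1*4))) = -1226*(859 + 36*(-3 + 4*(4 - 4))) = -1226*(859 + 36*(-3 + 4*0)) = -1226*(859 + 36*(-3 + 0)) = -1226*(859 + 36*(-3)) = -1226*(859 - 108) = -1226*751 = -920726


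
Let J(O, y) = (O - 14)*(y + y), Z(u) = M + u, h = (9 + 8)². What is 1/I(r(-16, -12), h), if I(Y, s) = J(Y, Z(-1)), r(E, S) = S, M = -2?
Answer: 1/156 ≈ 0.0064103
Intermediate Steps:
h = 289 (h = 17² = 289)
Z(u) = -2 + u
J(O, y) = 2*y*(-14 + O) (J(O, y) = (-14 + O)*(2*y) = 2*y*(-14 + O))
I(Y, s) = 84 - 6*Y (I(Y, s) = 2*(-2 - 1)*(-14 + Y) = 2*(-3)*(-14 + Y) = 84 - 6*Y)
1/I(r(-16, -12), h) = 1/(84 - 6*(-12)) = 1/(84 + 72) = 1/156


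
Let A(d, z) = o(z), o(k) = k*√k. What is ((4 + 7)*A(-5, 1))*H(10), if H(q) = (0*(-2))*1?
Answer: 0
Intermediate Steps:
o(k) = k^(3/2)
A(d, z) = z^(3/2)
H(q) = 0 (H(q) = 0*1 = 0)
((4 + 7)*A(-5, 1))*H(10) = ((4 + 7)*1^(3/2))*0 = (11*1)*0 = 11*0 = 0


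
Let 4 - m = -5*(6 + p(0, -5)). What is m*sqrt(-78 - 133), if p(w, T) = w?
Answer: 34*I*sqrt(211) ≈ 493.88*I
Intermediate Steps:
m = 34 (m = 4 - (-5)*(6 + 0) = 4 - (-5)*6 = 4 - 1*(-30) = 4 + 30 = 34)
m*sqrt(-78 - 133) = 34*sqrt(-78 - 133) = 34*sqrt(-211) = 34*(I*sqrt(211)) = 34*I*sqrt(211)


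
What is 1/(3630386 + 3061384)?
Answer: 1/6691770 ≈ 1.4944e-7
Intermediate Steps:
1/(3630386 + 3061384) = 1/6691770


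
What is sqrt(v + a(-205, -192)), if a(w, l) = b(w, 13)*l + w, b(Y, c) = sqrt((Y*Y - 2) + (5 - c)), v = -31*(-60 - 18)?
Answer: sqrt(2213 - 192*sqrt(42015)) ≈ 192.72*I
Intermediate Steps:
v = 2418 (v = -31*(-78) = 2418)
b(Y, c) = sqrt(3 + Y**2 - c) (b(Y, c) = sqrt((Y**2 - 2) + (5 - c)) = sqrt((-2 + Y**2) + (5 - c)) = sqrt(3 + Y**2 - c))
a(w, l) = w + l*sqrt(-10 + w**2) (a(w, l) = sqrt(3 + w**2 - 1*13)*l + w = sqrt(3 + w**2 - 13)*l + w = sqrt(-10 + w**2)*l + w = l*sqrt(-10 + w**2) + w = w + l*sqrt(-10 + w**2))
sqrt(v + a(-205, -192)) = sqrt(2418 + (-205 - 192*sqrt(-10 + (-205)**2))) = sqrt(2418 + (-205 - 192*sqrt(-10 + 42025))) = sqrt(2418 + (-205 - 192*sqrt(42015))) = sqrt(2213 - 192*sqrt(42015))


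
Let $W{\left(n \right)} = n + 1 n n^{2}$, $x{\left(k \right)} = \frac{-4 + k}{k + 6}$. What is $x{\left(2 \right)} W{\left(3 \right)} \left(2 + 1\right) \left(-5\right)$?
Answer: $\frac{225}{2} \approx 112.5$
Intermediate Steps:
$x{\left(k \right)} = \frac{-4 + k}{6 + k}$
$W{\left(n \right)} = n + n^{3}$ ($W{\left(n \right)} = n + 1 n^{3} = n + n^{3}$)
$x{\left(2 \right)} W{\left(3 \right)} \left(2 + 1\right) \left(-5\right) = \frac{-4 + 2}{6 + 2} \left(3 + 3^{3}\right) \left(2 + 1\right) \left(-5\right) = \frac{1}{8} \left(-2\right) \left(3 + 27\right) 3 \left(-5\right) = \frac{1}{8} \left(-2\right) 30 \left(-15\right) = \left(- \frac{1}{4}\right) 30 \left(-15\right) = \left(- \frac{15}{2}\right) \left(-15\right) = \frac{225}{2}$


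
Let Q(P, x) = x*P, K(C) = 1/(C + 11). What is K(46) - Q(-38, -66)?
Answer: -142955/57 ≈ -2508.0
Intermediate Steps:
K(C) = 1/(11 + C)
Q(P, x) = P*x
K(46) - Q(-38, -66) = 1/(11 + 46) - (-38)*(-66) = 1/57 - 1*2508 = 1/57 - 2508 = -142955/57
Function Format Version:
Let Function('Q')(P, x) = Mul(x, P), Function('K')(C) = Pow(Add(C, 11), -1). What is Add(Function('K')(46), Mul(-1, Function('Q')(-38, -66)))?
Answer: Rational(-142955, 57) ≈ -2508.0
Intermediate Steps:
Function('K')(C) = Pow(Add(11, C), -1)
Function('Q')(P, x) = Mul(P, x)
Add(Function('K')(46), Mul(-1, Function('Q')(-38, -66))) = Add(Pow(Add(11, 46), -1), Mul(-1, Mul(-38, -66))) = Add(Pow(57, -1), Mul(-1, 2508)) = Add(Rational(1, 57), -2508) = Rational(-142955, 57)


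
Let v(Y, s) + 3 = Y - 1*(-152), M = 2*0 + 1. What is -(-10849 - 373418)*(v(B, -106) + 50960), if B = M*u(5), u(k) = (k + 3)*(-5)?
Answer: 19624131423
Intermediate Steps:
u(k) = -15 - 5*k (u(k) = (3 + k)*(-5) = -15 - 5*k)
M = 1 (M = 0 + 1 = 1)
B = -40 (B = 1*(-15 - 5*5) = 1*(-15 - 25) = 1*(-40) = -40)
v(Y, s) = 149 + Y (v(Y, s) = -3 + (Y - 1*(-152)) = -3 + (Y + 152) = -3 + (152 + Y) = 149 + Y)
-(-10849 - 373418)*(v(B, -106) + 50960) = -(-10849 - 373418)*((149 - 40) + 50960) = -(-384267)*(109 + 50960) = -(-384267)*51069 = -1*(-19624131423) = 19624131423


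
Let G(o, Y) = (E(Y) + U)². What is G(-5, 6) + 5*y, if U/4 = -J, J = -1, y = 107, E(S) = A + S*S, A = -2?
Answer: 1979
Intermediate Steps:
E(S) = -2 + S² (E(S) = -2 + S*S = -2 + S²)
U = 4 (U = 4*(-1*(-1)) = 4*1 = 4)
G(o, Y) = (2 + Y²)² (G(o, Y) = ((-2 + Y²) + 4)² = (2 + Y²)²)
G(-5, 6) + 5*y = (2 + 6²)² + 5*107 = (2 + 36)² + 535 = 38² + 535 = 1444 + 535 = 1979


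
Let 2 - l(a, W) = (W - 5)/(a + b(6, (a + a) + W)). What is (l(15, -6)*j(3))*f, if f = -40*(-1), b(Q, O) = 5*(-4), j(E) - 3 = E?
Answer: -48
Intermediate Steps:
j(E) = 3 + E
b(Q, O) = -20
l(a, W) = 2 - (-5 + W)/(-20 + a) (l(a, W) = 2 - (W - 5)/(a - 20) = 2 - (-5 + W)/(-20 + a))
f = 40
(l(15, -6)*j(3))*f = (((-35 - 1*(-6) + 2*15)/(-20 + 15))*(3 + 3))*40 = (((-35 + 6 + 30)/(-5))*6)*40 = (-1/5*1*6)*40 = -1/5*6*40 = -6/5*40 = -48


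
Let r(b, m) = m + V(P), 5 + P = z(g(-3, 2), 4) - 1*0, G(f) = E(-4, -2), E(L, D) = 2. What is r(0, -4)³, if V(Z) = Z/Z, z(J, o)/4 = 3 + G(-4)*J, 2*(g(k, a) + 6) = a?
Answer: -27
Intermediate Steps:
G(f) = 2
g(k, a) = -6 + a/2
z(J, o) = 12 + 8*J (z(J, o) = 4*(3 + 2*J) = 12 + 8*J)
P = -33 (P = -5 + ((12 + 8*(-6 + (½)*2)) - 1*0) = -5 + ((12 + 8*(-6 + 1)) + 0) = -5 + ((12 + 8*(-5)) + 0) = -5 + ((12 - 40) + 0) = -5 + (-28 + 0) = -5 - 28 = -33)
V(Z) = 1
r(b, m) = 1 + m (r(b, m) = m + 1 = 1 + m)
r(0, -4)³ = (1 - 4)³ = (-3)³ = -27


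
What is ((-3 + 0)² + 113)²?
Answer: 14884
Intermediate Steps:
((-3 + 0)² + 113)² = ((-3)² + 113)² = (9 + 113)² = 122² = 14884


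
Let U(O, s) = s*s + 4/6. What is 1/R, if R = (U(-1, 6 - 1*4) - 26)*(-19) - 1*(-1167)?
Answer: 3/4717 ≈ 0.00063600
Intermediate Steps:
U(O, s) = 2/3 + s**2 (U(O, s) = s**2 + 4*(1/6) = s**2 + 2/3 = 2/3 + s**2)
R = 4717/3 (R = ((2/3 + (6 - 1*4)**2) - 26)*(-19) - 1*(-1167) = ((2/3 + (6 - 4)**2) - 26)*(-19) + 1167 = ((2/3 + 2**2) - 26)*(-19) + 1167 = ((2/3 + 4) - 26)*(-19) + 1167 = (14/3 - 26)*(-19) + 1167 = -64/3*(-19) + 1167 = 1216/3 + 1167 = 4717/3 ≈ 1572.3)
1/R = 1/(4717/3) = 3/4717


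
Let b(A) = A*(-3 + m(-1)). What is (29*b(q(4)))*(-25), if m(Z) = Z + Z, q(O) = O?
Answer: 14500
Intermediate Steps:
m(Z) = 2*Z
b(A) = -5*A (b(A) = A*(-3 + 2*(-1)) = A*(-3 - 2) = A*(-5) = -5*A)
(29*b(q(4)))*(-25) = (29*(-5*4))*(-25) = (29*(-20))*(-25) = -580*(-25) = 14500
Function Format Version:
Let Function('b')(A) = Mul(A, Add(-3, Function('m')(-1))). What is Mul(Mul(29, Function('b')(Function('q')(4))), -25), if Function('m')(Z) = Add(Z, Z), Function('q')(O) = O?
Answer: 14500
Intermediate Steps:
Function('m')(Z) = Mul(2, Z)
Function('b')(A) = Mul(-5, A) (Function('b')(A) = Mul(A, Add(-3, Mul(2, -1))) = Mul(A, Add(-3, -2)) = Mul(A, -5) = Mul(-5, A))
Mul(Mul(29, Function('b')(Function('q')(4))), -25) = Mul(Mul(29, Mul(-5, 4)), -25) = Mul(Mul(29, -20), -25) = Mul(-580, -25) = 14500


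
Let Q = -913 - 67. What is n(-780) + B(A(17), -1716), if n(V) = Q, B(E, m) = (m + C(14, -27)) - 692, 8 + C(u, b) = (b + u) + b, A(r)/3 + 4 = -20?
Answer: -3436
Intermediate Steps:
A(r) = -72 (A(r) = -12 + 3*(-20) = -12 - 60 = -72)
C(u, b) = -8 + u + 2*b (C(u, b) = -8 + ((b + u) + b) = -8 + (u + 2*b) = -8 + u + 2*b)
Q = -980
B(E, m) = -740 + m (B(E, m) = (m + (-8 + 14 + 2*(-27))) - 692 = (m + (-8 + 14 - 54)) - 692 = (m - 48) - 692 = (-48 + m) - 692 = -740 + m)
n(V) = -980
n(-780) + B(A(17), -1716) = -980 + (-740 - 1716) = -980 - 2456 = -3436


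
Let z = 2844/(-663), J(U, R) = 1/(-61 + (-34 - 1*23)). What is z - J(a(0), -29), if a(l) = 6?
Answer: -111643/26078 ≈ -4.2811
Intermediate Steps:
J(U, R) = -1/118 (J(U, R) = 1/(-61 + (-34 - 23)) = 1/(-61 - 57) = 1/(-118) = -1/118)
z = -948/221 (z = 2844*(-1/663) = -948/221 ≈ -4.2896)
z - J(a(0), -29) = -948/221 - 1*(-1/118) = -948/221 + 1/118 = -111643/26078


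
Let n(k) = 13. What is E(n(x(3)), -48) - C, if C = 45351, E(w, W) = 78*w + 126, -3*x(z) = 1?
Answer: -44211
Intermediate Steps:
x(z) = -1/3 (x(z) = -1/3*1 = -1/3)
E(w, W) = 126 + 78*w
E(n(x(3)), -48) - C = (126 + 78*13) - 1*45351 = (126 + 1014) - 45351 = 1140 - 45351 = -44211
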